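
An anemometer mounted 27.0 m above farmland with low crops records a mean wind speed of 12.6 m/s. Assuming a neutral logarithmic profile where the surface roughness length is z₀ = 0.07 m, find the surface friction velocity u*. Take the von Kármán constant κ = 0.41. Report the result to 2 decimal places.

Log law: V(z) = (u*/κ) · ln(z/z₀) ⇒ u* = κ · V / ln(z/z₀)
u* = 0.41 × 12.6 / ln(27.0/0.07) = 0.41 × 12.6 / 5.9551
   = 5.1660 / 5.9551 = 0.8675 m/s

u* ≈ 0.87 m/s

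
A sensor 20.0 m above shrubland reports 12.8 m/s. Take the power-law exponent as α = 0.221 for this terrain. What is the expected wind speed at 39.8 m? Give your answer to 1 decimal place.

14.9 m/s

Power-law profile: V₂ = V₁ · (z₂/z₁)^α
V₂ = 12.8 × (39.8/20.0)^0.221 = 12.8 × (1.9900)^0.221
    = 12.8 × 1.1643 = 14.9024 m/s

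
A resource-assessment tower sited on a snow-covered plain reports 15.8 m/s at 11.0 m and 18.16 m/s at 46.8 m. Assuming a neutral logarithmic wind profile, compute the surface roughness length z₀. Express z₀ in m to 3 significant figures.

z₀ ≈ 0.000678 m

Log law: V(z) ∝ ln(z/z₀). With r = V₁/V₂ = 15.8/18.16 = 0.87004,
r · ln(z₂/z₀) = ln(z₁/z₀) ⇒ ln z₀ = (ln z₁ − r·ln z₂)/(1 − r)
ln z₀ = (2.39790 − 0.87004×3.84588) / 0.12996 = -7.2963
z₀ = exp(-7.2963) = 0.0006781 m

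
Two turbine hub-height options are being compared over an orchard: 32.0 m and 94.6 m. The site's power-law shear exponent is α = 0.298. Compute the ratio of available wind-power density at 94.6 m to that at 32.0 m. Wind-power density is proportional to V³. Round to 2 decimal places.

2.64

Speed ratio: V_B/V_A = (z_B/z_A)^α = (94.6/32.0)^0.298 = (2.9562)^0.298 = 1.38128
Power-density ratio: P_B/P_A = (V_B/V_A)³ = (1.38128)³ = 2.63538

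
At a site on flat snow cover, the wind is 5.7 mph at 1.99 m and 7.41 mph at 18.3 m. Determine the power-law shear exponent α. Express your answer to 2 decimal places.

α ≈ 0.12

Power law: V₂/V₁ = (z₂/z₁)^α ⇒ α = ln(V₂/V₁) / ln(z₂/z₁)
α = ln(7.41/5.7) / ln(18.3/1.99) = ln(1.3000) / ln(9.1960)
  = 0.26236 / 2.21877 = 0.11825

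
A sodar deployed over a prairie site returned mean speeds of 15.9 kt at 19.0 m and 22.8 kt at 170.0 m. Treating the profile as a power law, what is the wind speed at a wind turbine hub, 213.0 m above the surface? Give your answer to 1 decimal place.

First find α: α = ln(V₂/V₁)/ln(z₂/z₁) = ln(22.8/15.9)/ln(170.0/19.0) = 0.36044/2.19136 = 0.1645
Extrapolate from 170.0 m to 213.0 m: V₃ = 22.8 × (213.0/170.0)^0.1645 = 22.8 × 1.0378 = 23.6615 kt

23.7 kt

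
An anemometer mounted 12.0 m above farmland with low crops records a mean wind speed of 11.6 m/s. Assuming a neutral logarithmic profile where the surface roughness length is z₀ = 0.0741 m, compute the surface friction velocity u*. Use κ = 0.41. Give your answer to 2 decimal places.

Log law: V(z) = (u*/κ) · ln(z/z₀) ⇒ u* = κ · V / ln(z/z₀)
u* = 0.41 × 11.6 / ln(12.0/0.0741) = 0.41 × 11.6 / 5.0872
   = 4.7560 / 5.0872 = 0.9349 m/s

u* ≈ 0.93 m/s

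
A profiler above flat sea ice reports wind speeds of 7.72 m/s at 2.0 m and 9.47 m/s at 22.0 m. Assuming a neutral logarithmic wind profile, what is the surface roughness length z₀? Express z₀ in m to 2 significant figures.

z₀ ≈ 0.000051 m

Log law: V(z) ∝ ln(z/z₀). With r = V₁/V₂ = 7.72/9.47 = 0.81521,
r · ln(z₂/z₀) = ln(z₁/z₀) ⇒ ln z₀ = (ln z₁ − r·ln z₂)/(1 − r)
ln z₀ = (0.69315 − 0.81521×3.09104) / 0.18479 = -9.8850
z₀ = exp(-9.8850) = 0.00005093 m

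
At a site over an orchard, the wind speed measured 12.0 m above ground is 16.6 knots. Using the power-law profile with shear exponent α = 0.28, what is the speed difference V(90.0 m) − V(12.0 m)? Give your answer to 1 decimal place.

Power law: V₂ = V₁ · (z₂/z₁)^α = 16.6 × (7.5000)^0.28 = 29.1827 knots
ΔV = 29.1827 − 16.6 = 12.5827 knots

12.6 knots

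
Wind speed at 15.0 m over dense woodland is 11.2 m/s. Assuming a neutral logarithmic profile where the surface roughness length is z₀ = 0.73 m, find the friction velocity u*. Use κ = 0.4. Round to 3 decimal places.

u* ≈ 1.482 m/s

Log law: V(z) = (u*/κ) · ln(z/z₀) ⇒ u* = κ · V / ln(z/z₀)
u* = 0.4 × 11.2 / ln(15.0/0.73) = 0.4 × 11.2 / 3.0228
   = 4.4800 / 3.0228 = 1.4821 m/s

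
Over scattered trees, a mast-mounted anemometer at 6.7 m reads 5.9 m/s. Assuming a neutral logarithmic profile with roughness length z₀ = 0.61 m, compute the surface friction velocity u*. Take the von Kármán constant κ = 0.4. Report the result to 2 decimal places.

Log law: V(z) = (u*/κ) · ln(z/z₀) ⇒ u* = κ · V / ln(z/z₀)
u* = 0.4 × 5.9 / ln(6.7/0.61) = 0.4 × 5.9 / 2.3964
   = 2.3600 / 2.3964 = 0.9848 m/s

u* ≈ 0.98 m/s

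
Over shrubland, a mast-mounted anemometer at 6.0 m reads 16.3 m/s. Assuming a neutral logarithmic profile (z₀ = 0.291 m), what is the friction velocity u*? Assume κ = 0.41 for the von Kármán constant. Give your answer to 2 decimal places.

Log law: V(z) = (u*/κ) · ln(z/z₀) ⇒ u* = κ · V / ln(z/z₀)
u* = 0.41 × 16.3 / ln(6.0/0.291) = 0.41 × 16.3 / 3.0262
   = 6.6830 / 3.0262 = 2.2084 m/s

u* ≈ 2.21 m/s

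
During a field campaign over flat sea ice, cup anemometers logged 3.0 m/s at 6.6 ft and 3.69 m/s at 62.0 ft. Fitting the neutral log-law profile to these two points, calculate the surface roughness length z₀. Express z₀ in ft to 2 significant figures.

Log law: V(z) ∝ ln(z/z₀). With r = V₁/V₂ = 3.0/3.69 = 0.81301,
r · ln(z₂/z₀) = ln(z₁/z₀) ⇒ ln z₀ = (ln z₁ − r·ln z₂)/(1 − r)
ln z₀ = (1.88707 − 0.81301×4.12713) / 0.18699 = -7.8523
z₀ = exp(-7.8523) = 0.0003888 ft

z₀ ≈ 0.00039 ft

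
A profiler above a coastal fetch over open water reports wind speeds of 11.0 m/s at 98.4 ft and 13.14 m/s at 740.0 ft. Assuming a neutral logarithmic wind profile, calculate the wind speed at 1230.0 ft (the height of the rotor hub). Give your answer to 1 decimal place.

Log law: V ∝ ln(z/z₀). From the pair, with r = V₁/V₂ = 0.83714,
ln z₀ = (ln z₁ − r·ln z₂)/(1 − r) = (4.5890 − 0.83714×6.6067)/0.16286 = -5.7818 → z₀ = 0.003083 ft
V₃ = V₁ · ln(z₃/z₀)/ln(z₁/z₀) = 11.0 × 12.8966/10.3709 = 13.6789 m/s

13.7 m/s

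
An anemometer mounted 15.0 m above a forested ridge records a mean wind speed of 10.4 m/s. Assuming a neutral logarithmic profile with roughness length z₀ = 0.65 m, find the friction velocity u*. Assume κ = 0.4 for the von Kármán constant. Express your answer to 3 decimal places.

Log law: V(z) = (u*/κ) · ln(z/z₀) ⇒ u* = κ · V / ln(z/z₀)
u* = 0.4 × 10.4 / ln(15.0/0.65) = 0.4 × 10.4 / 3.1388
   = 4.1600 / 3.1388 = 1.3253 m/s

u* ≈ 1.325 m/s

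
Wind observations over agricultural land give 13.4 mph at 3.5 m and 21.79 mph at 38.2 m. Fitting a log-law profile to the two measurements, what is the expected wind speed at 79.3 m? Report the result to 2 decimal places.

24.35 mph

Log law: V ∝ ln(z/z₀). From the pair, with r = V₁/V₂ = 0.61496,
ln z₀ = (ln z₁ − r·ln z₂)/(1 − r) = (1.2528 − 0.61496×3.6428)/0.38504 = -2.5645 → z₀ = 0.07696 m
V₃ = V₁ · ln(z₃/z₀)/ln(z₁/z₀) = 13.4 × 6.9378/3.8173 = 24.3540 mph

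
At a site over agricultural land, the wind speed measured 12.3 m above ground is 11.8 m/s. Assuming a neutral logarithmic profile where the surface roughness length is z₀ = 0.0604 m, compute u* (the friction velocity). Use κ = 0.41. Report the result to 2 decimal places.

u* ≈ 0.91 m/s

Log law: V(z) = (u*/κ) · ln(z/z₀) ⇒ u* = κ · V / ln(z/z₀)
u* = 0.41 × 11.8 / ln(12.3/0.0604) = 0.41 × 11.8 / 5.3164
   = 4.8380 / 5.3164 = 0.9100 m/s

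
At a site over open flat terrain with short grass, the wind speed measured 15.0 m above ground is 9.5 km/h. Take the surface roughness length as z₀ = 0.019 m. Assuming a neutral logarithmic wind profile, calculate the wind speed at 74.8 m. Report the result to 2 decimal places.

Log law: V(z) ∝ ln(z/z₀), so V₂/V₁ = ln(z₂/z₀) / ln(z₁/z₀).
ln(74.8/0.019) = 8.2781, ln(15.0/0.019) = 6.6714
V₂ = 9.5 × 8.2781/6.6714 = 9.5 × 1.2408 = 11.7880 km/h

11.79 km/h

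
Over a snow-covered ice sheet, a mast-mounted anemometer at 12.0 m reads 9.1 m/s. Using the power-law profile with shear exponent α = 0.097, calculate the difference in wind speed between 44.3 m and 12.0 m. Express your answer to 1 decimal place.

Power law: V₂ = V₁ · (z₂/z₁)^α = 9.1 × (3.6917)^0.097 = 10.3291 m/s
ΔV = 10.3291 − 9.1 = 1.2291 m/s

1.2 m/s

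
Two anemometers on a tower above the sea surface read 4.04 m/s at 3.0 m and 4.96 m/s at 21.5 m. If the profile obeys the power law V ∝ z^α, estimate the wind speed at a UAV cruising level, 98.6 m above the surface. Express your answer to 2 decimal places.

5.81 m/s

First find α: α = ln(V₂/V₁)/ln(z₂/z₁) = ln(4.96/4.04)/ln(21.5/3.0) = 0.20516/1.96944 = 0.1042
Extrapolate from 21.5 m to 98.6 m: V₃ = 4.96 × (98.6/21.5)^0.1042 = 4.96 × 1.1719 = 5.8128 m/s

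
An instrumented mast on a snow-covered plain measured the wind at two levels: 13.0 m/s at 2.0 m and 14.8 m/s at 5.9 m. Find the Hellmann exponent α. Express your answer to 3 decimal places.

α ≈ 0.120

Power law: V₂/V₁ = (z₂/z₁)^α ⇒ α = ln(V₂/V₁) / ln(z₂/z₁)
α = ln(14.8/13.0) / ln(5.9/2.0) = ln(1.1385) / ln(2.9500)
  = 0.12968 / 1.08181 = 0.11987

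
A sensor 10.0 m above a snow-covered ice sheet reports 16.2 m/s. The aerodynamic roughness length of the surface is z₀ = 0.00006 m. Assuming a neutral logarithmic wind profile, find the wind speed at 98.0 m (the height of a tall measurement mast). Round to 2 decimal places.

19.28 m/s

Log law: V(z) ∝ ln(z/z₀), so V₂/V₁ = ln(z₂/z₀) / ln(z₁/z₀).
ln(98.0/0.00006) = 14.3061, ln(10.0/0.00006) = 12.0238
V₂ = 16.2 × 14.3061/12.0238 = 16.2 × 1.1898 = 19.2751 m/s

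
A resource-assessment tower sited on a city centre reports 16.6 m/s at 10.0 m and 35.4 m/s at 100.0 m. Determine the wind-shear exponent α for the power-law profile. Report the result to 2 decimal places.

α ≈ 0.33

Power law: V₂/V₁ = (z₂/z₁)^α ⇒ α = ln(V₂/V₁) / ln(z₂/z₁)
α = ln(35.4/16.6) / ln(100.0/10.0) = ln(2.1325) / ln(10.0000)
  = 0.75731 / 2.30259 = 0.32890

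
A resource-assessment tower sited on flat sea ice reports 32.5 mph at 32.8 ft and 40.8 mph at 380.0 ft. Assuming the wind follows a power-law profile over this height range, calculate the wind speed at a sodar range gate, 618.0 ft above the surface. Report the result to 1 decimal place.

First find α: α = ln(V₂/V₁)/ln(z₂/z₁) = ln(40.8/32.5)/ln(380.0/32.8) = 0.22744/2.44974 = 0.0928
Extrapolate from 380.0 ft to 618.0 ft: V₃ = 40.8 × (618.0/380.0)^0.0928 = 40.8 × 1.0462 = 42.6844 mph

42.7 mph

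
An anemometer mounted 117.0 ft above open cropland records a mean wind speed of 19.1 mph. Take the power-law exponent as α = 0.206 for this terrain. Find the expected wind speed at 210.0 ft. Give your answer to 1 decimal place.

Power-law profile: V₂ = V₁ · (z₂/z₁)^α
V₂ = 19.1 × (210.0/117.0)^0.206 = 19.1 × (1.7949)^0.206
    = 19.1 × 1.1281 = 21.5459 mph

21.5 mph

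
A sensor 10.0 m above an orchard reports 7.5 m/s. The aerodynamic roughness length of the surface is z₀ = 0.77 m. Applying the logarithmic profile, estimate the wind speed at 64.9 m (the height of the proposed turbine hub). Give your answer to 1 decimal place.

Log law: V(z) ∝ ln(z/z₀), so V₂/V₁ = ln(z₂/z₀) / ln(z₁/z₀).
ln(64.9/0.77) = 4.4342, ln(10.0/0.77) = 2.5639
V₂ = 7.5 × 4.4342/2.5639 = 7.5 × 1.7294 = 12.9708 m/s

13.0 m/s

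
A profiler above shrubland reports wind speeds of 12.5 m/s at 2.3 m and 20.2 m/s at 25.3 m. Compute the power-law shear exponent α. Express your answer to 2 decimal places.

Power law: V₂/V₁ = (z₂/z₁)^α ⇒ α = ln(V₂/V₁) / ln(z₂/z₁)
α = ln(20.2/12.5) / ln(25.3/2.3) = ln(1.6160) / ln(11.0000)
  = 0.47995 / 2.39790 = 0.20016

α ≈ 0.20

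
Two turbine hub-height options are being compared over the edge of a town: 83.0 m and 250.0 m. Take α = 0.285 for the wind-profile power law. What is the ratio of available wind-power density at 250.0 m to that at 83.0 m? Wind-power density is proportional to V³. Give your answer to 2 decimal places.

2.57

Speed ratio: V_B/V_A = (z_B/z_A)^α = (250.0/83.0)^0.285 = (3.0120)^0.285 = 1.36923
Power-density ratio: P_B/P_A = (V_B/V_A)³ = (1.36923)³ = 2.56701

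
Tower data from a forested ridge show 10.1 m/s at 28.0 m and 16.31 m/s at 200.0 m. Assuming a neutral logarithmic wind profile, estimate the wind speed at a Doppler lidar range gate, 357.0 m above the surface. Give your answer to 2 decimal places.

Log law: V ∝ ln(z/z₀). From the pair, with r = V₁/V₂ = 0.61925,
ln z₀ = (ln z₁ − r·ln z₂)/(1 − r) = (3.3322 − 0.61925×5.2983)/0.38075 = 0.1345 → z₀ = 1.144 m
V₃ = V₁ · ln(z₃/z₀)/ln(z₁/z₀) = 10.1 × 5.7432/3.1977 = 18.1401 m/s

18.14 m/s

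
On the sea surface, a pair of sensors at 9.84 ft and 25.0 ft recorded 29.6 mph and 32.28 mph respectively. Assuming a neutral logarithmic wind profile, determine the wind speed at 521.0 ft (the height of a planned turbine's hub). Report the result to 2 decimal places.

Log law: V ∝ ln(z/z₀). From the pair, with r = V₁/V₂ = 0.91698,
ln z₀ = (ln z₁ − r·ln z₂)/(1 − r) = (2.2865 − 0.91698×3.2189)/0.08302 = -8.0119 → z₀ = 0.0003315 ft
V₃ = V₁ · ln(z₃/z₀)/ln(z₁/z₀) = 29.6 × 14.2677/10.2984 = 41.0087 mph

41.01 mph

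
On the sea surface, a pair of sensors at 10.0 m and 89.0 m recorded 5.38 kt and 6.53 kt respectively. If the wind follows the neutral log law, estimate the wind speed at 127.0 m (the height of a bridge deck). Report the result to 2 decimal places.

Log law: V ∝ ln(z/z₀). From the pair, with r = V₁/V₂ = 0.82389,
ln z₀ = (ln z₁ − r·ln z₂)/(1 − r) = (2.3026 − 0.82389×4.4886)/0.17611 = -7.9243 → z₀ = 0.0003618 m
V₃ = V₁ · ln(z₃/z₀)/ln(z₁/z₀) = 5.38 × 12.7685/10.2269 = 6.7170 kt

6.72 kt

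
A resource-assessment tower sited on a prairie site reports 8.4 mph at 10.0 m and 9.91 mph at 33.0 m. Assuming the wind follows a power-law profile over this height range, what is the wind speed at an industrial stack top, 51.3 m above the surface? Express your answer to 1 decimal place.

10.5 mph

First find α: α = ln(V₂/V₁)/ln(z₂/z₁) = ln(9.91/8.4)/ln(33.0/10.0) = 0.16531/1.19392 = 0.1385
Extrapolate from 33.0 m to 51.3 m: V₃ = 9.91 × (51.3/33.0)^0.1385 = 9.91 × 1.0630 = 10.5342 mph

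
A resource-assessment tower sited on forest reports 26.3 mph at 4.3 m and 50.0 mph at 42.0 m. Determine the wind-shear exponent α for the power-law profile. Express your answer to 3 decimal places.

α ≈ 0.282

Power law: V₂/V₁ = (z₂/z₁)^α ⇒ α = ln(V₂/V₁) / ln(z₂/z₁)
α = ln(50.0/26.3) / ln(42.0/4.3) = ln(1.9011) / ln(9.7674)
  = 0.64245 / 2.27905 = 0.28189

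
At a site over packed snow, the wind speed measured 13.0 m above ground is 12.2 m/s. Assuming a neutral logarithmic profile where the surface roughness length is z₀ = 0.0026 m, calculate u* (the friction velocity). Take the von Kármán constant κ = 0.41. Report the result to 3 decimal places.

Log law: V(z) = (u*/κ) · ln(z/z₀) ⇒ u* = κ · V / ln(z/z₀)
u* = 0.41 × 12.2 / ln(13.0/0.0026) = 0.41 × 12.2 / 8.5172
   = 5.0020 / 8.5172 = 0.5873 m/s

u* ≈ 0.587 m/s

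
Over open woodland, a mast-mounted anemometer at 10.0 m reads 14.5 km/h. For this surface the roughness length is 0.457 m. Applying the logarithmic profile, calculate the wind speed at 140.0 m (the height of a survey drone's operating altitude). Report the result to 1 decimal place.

Log law: V(z) ∝ ln(z/z₀), so V₂/V₁ = ln(z₂/z₀) / ln(z₁/z₀).
ln(140.0/0.457) = 5.7247, ln(10.0/0.457) = 3.0857
V₂ = 14.5 × 5.7247/3.0857 = 14.5 × 1.8553 = 26.9014 km/h

26.9 km/h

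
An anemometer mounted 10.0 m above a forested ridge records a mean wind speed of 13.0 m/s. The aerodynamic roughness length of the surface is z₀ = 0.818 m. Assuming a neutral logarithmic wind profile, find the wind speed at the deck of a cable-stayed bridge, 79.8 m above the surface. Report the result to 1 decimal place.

23.8 m/s

Log law: V(z) ∝ ln(z/z₀), so V₂/V₁ = ln(z₂/z₀) / ln(z₁/z₀).
ln(79.8/0.818) = 4.5804, ln(10.0/0.818) = 2.5035
V₂ = 13.0 × 4.5804/2.5035 = 13.0 × 1.8296 = 23.7851 m/s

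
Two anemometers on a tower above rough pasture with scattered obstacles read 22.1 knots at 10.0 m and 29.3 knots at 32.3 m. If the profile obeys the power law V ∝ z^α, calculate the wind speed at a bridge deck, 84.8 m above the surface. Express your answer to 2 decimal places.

36.96 knots

First find α: α = ln(V₂/V₁)/ln(z₂/z₁) = ln(29.3/22.1)/ln(32.3/10.0) = 0.28201/1.17248 = 0.2405
Extrapolate from 32.3 m to 84.8 m: V₃ = 29.3 × (84.8/32.3)^0.2405 = 29.3 × 1.2613 = 36.9567 knots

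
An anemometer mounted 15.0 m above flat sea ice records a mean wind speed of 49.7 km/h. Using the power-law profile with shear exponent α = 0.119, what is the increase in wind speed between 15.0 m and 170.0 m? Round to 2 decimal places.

Power law: V₂ = V₁ · (z₂/z₁)^α = 49.7 × (11.3333)^0.119 = 66.3476 km/h
ΔV = 66.3476 − 49.7 = 16.6476 km/h

16.65 km/h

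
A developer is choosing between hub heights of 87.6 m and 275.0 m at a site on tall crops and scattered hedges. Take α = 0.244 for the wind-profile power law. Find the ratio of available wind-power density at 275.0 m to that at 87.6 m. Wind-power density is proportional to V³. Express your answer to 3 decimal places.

2.310

Speed ratio: V_B/V_A = (z_B/z_A)^α = (275.0/87.6)^0.244 = (3.1393)^0.244 = 1.32198
Power-density ratio: P_B/P_A = (V_B/V_A)³ = (1.32198)³ = 2.31035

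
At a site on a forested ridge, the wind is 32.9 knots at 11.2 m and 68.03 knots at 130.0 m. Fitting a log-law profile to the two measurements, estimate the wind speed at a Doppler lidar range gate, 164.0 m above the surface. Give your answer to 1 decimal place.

Log law: V ∝ ln(z/z₀). From the pair, with r = V₁/V₂ = 0.48361,
ln z₀ = (ln z₁ − r·ln z₂)/(1 − r) = (2.4159 − 0.48361×4.8675)/0.51639 = 0.1199 → z₀ = 1.127 m
V₃ = V₁ · ln(z₃/z₀)/ln(z₁/z₀) = 32.9 × 4.9799/2.2960 = 71.3592 knots

71.4 knots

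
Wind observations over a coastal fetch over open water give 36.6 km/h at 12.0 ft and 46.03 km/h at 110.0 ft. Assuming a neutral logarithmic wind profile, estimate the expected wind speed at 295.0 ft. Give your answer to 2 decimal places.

Log law: V ∝ ln(z/z₀). From the pair, with r = V₁/V₂ = 0.79513,
ln z₀ = (ln z₁ − r·ln z₂)/(1 − r) = (2.4849 − 0.79513×4.7005)/0.20487 = -6.1142 → z₀ = 0.002211 ft
V₃ = V₁ · ln(z₃/z₀)/ln(z₁/z₀) = 36.6 × 11.8012/8.5992 = 50.2288 km/h

50.23 km/h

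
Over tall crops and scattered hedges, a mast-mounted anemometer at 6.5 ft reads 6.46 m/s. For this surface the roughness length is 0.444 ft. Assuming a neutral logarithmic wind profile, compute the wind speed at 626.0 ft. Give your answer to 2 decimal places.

Log law: V(z) ∝ ln(z/z₀), so V₂/V₁ = ln(z₂/z₀) / ln(z₁/z₀).
ln(626.0/0.444) = 7.2513, ln(6.5/0.444) = 2.6837
V₂ = 6.46 × 7.2513/2.6837 = 6.46 × 2.7019 = 17.4545 m/s

17.45 m/s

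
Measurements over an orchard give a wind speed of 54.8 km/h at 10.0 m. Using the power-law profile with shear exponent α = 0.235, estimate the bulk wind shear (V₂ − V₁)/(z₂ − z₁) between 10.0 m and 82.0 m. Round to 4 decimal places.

0.4868 km/h/m

Power law: V₂ = V₁ · (z₂/z₁)^α = 54.8 × (8.2000)^0.235 = 89.8518 km/h
ΔV/Δz = (89.8518 − 54.8)/(82.0 − 10.0) = 35.0518/72.0000 = 0.48683 km/h/m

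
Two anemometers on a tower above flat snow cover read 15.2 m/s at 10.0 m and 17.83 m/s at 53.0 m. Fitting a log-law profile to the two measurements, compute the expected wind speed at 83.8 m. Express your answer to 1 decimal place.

Log law: V ∝ ln(z/z₀). From the pair, with r = V₁/V₂ = 0.85250,
ln z₀ = (ln z₁ − r·ln z₂)/(1 − r) = (2.3026 − 0.85250×3.9703)/0.14750 = -7.3359 → z₀ = 0.0006517 m
V₃ = V₁ · ln(z₃/z₀)/ln(z₁/z₀) = 15.2 × 11.7643/9.6385 = 18.5525 m/s

18.6 m/s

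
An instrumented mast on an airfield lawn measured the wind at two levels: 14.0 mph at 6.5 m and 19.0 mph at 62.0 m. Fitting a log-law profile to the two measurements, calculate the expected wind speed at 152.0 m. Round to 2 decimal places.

Log law: V ∝ ln(z/z₀). From the pair, with r = V₁/V₂ = 0.73684,
ln z₀ = (ln z₁ − r·ln z₂)/(1 − r) = (1.8718 − 0.73684×4.1271)/0.26316 = -4.4431 → z₀ = 0.01176 m
V₃ = V₁ · ln(z₃/z₀)/ln(z₁/z₀) = 14.0 × 9.4670/6.3149 = 20.9881 mph

20.99 mph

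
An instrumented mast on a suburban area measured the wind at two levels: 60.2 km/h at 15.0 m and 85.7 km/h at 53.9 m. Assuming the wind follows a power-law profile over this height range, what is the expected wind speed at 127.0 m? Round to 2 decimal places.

108.58 km/h

First find α: α = ln(V₂/V₁)/ln(z₂/z₁) = ln(85.7/60.2)/ln(53.9/15.0) = 0.35318/1.27908 = 0.2761
Extrapolate from 53.9 m to 127.0 m: V₃ = 85.7 × (127.0/53.9)^0.2761 = 85.7 × 1.2670 = 108.5818 km/h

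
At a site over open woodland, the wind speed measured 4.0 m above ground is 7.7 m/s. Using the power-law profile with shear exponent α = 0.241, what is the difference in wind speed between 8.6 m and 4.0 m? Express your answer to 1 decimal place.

1.6 m/s

Power law: V₂ = V₁ · (z₂/z₁)^α = 7.7 × (2.1500)^0.241 = 9.2599 m/s
ΔV = 9.2599 − 7.7 = 1.5599 m/s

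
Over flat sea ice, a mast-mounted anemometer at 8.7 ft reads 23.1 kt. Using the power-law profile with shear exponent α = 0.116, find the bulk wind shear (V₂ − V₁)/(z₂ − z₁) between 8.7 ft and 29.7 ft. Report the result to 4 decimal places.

0.1684 kt/ft

Power law: V₂ = V₁ · (z₂/z₁)^α = 23.1 × (3.4138)^0.116 = 26.6359 kt
ΔV/Δz = (26.6359 − 23.1)/(29.7 − 8.7) = 3.5359/21.0000 = 0.16838 kt/ft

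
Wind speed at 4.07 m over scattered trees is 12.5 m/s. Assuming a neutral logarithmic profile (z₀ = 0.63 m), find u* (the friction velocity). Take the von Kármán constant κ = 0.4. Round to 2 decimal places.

u* ≈ 2.68 m/s

Log law: V(z) = (u*/κ) · ln(z/z₀) ⇒ u* = κ · V / ln(z/z₀)
u* = 0.4 × 12.5 / ln(4.07/0.63) = 0.4 × 12.5 / 1.8657
   = 5.0000 / 1.8657 = 2.6800 m/s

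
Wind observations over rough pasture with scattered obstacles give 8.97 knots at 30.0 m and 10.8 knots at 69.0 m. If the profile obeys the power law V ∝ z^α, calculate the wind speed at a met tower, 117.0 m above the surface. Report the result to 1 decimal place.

First find α: α = ln(V₂/V₁)/ln(z₂/z₁) = ln(10.8/8.97)/ln(69.0/30.0) = 0.18566/0.83291 = 0.2229
Extrapolate from 69.0 m to 117.0 m: V₃ = 10.8 × (117.0/69.0)^0.2229 = 10.8 × 1.1249 = 12.1491 knots

12.1 knots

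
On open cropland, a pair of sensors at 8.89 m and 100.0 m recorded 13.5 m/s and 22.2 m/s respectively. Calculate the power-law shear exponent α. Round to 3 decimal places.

α ≈ 0.206

Power law: V₂/V₁ = (z₂/z₁)^α ⇒ α = ln(V₂/V₁) / ln(z₂/z₁)
α = ln(22.2/13.5) / ln(100.0/8.89) = ln(1.6444) / ln(11.2486)
  = 0.49740 / 2.42024 = 0.20552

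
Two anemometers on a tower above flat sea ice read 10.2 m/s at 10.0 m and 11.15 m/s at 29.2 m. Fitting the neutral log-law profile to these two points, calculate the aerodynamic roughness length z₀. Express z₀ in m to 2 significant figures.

z₀ ≈ 0.00010 m

Log law: V(z) ∝ ln(z/z₀). With r = V₁/V₂ = 10.2/11.15 = 0.91480,
r · ln(z₂/z₀) = ln(z₁/z₀) ⇒ ln z₀ = (ln z₁ − r·ln z₂)/(1 − r)
ln z₀ = (2.30259 − 0.91480×3.37417) / 0.08520 = -9.2028
z₀ = exp(-9.2028) = 0.0001008 m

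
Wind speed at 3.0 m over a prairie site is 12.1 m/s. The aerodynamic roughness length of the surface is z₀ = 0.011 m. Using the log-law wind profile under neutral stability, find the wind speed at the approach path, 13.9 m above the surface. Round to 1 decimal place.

15.4 m/s

Log law: V(z) ∝ ln(z/z₀), so V₂/V₁ = ln(z₂/z₀) / ln(z₁/z₀).
ln(13.9/0.011) = 7.1417, ln(3.0/0.011) = 5.6085
V₂ = 12.1 × 7.1417/5.6085 = 12.1 × 1.2734 = 15.4080 m/s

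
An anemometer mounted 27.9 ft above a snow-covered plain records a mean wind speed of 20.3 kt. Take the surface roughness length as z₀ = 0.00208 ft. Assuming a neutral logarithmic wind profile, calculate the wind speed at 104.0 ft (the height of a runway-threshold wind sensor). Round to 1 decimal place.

Log law: V(z) ∝ ln(z/z₀), so V₂/V₁ = ln(z₂/z₀) / ln(z₁/z₀).
ln(104.0/0.00208) = 10.8198, ln(27.9/0.00208) = 9.5040
V₂ = 20.3 × 10.8198/9.5040 = 20.3 × 1.1384 = 23.1104 kt

23.1 kt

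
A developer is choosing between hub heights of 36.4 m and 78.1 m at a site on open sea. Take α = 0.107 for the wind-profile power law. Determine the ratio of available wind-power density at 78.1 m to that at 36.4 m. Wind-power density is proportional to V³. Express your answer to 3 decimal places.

Speed ratio: V_B/V_A = (z_B/z_A)^α = (78.1/36.4)^0.107 = (2.1456)^0.107 = 1.08512
Power-density ratio: P_B/P_A = (V_B/V_A)³ = (1.08512)³ = 1.27770

1.278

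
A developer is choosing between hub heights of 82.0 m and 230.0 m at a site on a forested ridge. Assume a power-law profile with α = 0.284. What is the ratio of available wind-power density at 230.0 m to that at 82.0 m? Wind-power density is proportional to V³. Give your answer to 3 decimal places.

2.408

Speed ratio: V_B/V_A = (z_B/z_A)^α = (230.0/82.0)^0.284 = (2.8049)^0.284 = 1.34032
Power-density ratio: P_B/P_A = (V_B/V_A)³ = (1.34032)³ = 2.40781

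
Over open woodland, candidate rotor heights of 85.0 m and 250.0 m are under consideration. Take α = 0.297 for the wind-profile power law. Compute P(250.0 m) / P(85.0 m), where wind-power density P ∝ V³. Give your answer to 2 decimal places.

Speed ratio: V_B/V_A = (z_B/z_A)^α = (250.0/85.0)^0.297 = (2.9412)^0.297 = 1.37769
Power-density ratio: P_B/P_A = (V_B/V_A)³ = (1.37769)³ = 2.61488

2.61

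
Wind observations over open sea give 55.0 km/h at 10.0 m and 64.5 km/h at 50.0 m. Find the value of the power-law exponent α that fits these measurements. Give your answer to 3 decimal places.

α ≈ 0.099

Power law: V₂/V₁ = (z₂/z₁)^α ⇒ α = ln(V₂/V₁) / ln(z₂/z₁)
α = ln(64.5/55.0) / ln(50.0/10.0) = ln(1.1727) / ln(5.0000)
  = 0.15933 / 1.60944 = 0.09900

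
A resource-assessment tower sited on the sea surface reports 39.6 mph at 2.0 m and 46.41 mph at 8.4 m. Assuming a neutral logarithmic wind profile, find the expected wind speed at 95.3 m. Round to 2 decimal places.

Log law: V ∝ ln(z/z₀). From the pair, with r = V₁/V₂ = 0.85326,
ln z₀ = (ln z₁ − r·ln z₂)/(1 − r) = (0.6931 − 0.85326×2.1282)/0.14674 = -7.6518 → z₀ = 0.0004752 m
V₃ = V₁ · ln(z₃/z₀)/ln(z₁/z₀) = 39.6 × 12.2089/8.3450 = 57.9355 mph

57.94 mph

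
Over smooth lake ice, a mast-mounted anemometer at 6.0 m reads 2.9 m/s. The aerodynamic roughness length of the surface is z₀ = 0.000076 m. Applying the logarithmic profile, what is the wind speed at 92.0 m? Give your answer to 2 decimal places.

3.60 m/s

Log law: V(z) ∝ ln(z/z₀), so V₂/V₁ = ln(z₂/z₀) / ln(z₁/z₀).
ln(92.0/0.000076) = 14.0066, ln(6.0/0.000076) = 11.2765
V₂ = 2.9 × 14.0066/11.2765 = 2.9 × 1.2421 = 3.6021 m/s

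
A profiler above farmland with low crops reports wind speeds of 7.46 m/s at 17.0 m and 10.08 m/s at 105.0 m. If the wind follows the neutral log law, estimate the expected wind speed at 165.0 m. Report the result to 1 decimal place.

10.7 m/s

Log law: V ∝ ln(z/z₀). From the pair, with r = V₁/V₂ = 0.74008,
ln z₀ = (ln z₁ − r·ln z₂)/(1 − r) = (2.8332 − 0.74008×4.6540)/0.25992 = -2.3511 → z₀ = 0.09527 m
V₃ = V₁ · ln(z₃/z₀)/ln(z₁/z₀) = 7.46 × 7.4570/5.1843 = 10.7304 m/s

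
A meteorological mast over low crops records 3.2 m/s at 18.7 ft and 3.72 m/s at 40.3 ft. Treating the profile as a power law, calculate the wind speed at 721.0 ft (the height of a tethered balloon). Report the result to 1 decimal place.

6.5 m/s

First find α: α = ln(V₂/V₁)/ln(z₂/z₁) = ln(3.72/3.2)/ln(40.3/18.7) = 0.15057/0.76783 = 0.1961
Extrapolate from 40.3 ft to 721.0 ft: V₃ = 3.72 × (721.0/40.3)^0.1961 = 3.72 × 1.7605 = 6.5492 m/s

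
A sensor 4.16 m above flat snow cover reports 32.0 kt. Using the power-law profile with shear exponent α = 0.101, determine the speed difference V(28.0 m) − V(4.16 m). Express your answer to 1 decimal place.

6.8 kt

Power law: V₂ = V₁ · (z₂/z₁)^α = 32.0 × (6.7308)^0.101 = 38.7958 kt
ΔV = 38.7958 − 32.0 = 6.7958 kt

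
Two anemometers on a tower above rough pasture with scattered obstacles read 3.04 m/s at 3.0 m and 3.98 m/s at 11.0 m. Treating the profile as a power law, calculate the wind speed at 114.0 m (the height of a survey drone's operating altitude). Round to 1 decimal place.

6.5 m/s

First find α: α = ln(V₂/V₁)/ln(z₂/z₁) = ln(3.98/3.04)/ln(11.0/3.0) = 0.26942/1.29928 = 0.2074
Extrapolate from 11.0 m to 114.0 m: V₃ = 3.98 × (114.0/11.0)^0.2074 = 3.98 × 1.6240 = 6.4634 m/s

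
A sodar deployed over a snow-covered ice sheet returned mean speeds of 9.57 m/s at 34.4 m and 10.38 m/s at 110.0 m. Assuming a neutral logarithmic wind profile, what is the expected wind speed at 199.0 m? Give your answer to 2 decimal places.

Log law: V ∝ ln(z/z₀). From the pair, with r = V₁/V₂ = 0.92197,
ln z₀ = (ln z₁ − r·ln z₂)/(1 − r) = (3.5381 − 0.92197×4.7005)/0.07803 = -10.1958 → z₀ = 0.00003733 m
V₃ = V₁ · ln(z₃/z₀)/ln(z₁/z₀) = 9.57 × 15.4891/13.7338 = 10.7931 m/s

10.79 m/s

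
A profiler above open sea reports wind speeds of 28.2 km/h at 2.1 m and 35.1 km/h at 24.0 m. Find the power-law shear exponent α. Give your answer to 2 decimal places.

Power law: V₂/V₁ = (z₂/z₁)^α ⇒ α = ln(V₂/V₁) / ln(z₂/z₁)
α = ln(35.1/28.2) / ln(24.0/2.1) = ln(1.2447) / ln(11.4286)
  = 0.21888 / 2.43612 = 0.08985

α ≈ 0.09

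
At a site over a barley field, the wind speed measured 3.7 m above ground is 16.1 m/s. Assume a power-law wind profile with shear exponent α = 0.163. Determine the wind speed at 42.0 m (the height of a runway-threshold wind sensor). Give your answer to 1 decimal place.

Power-law profile: V₂ = V₁ · (z₂/z₁)^α
V₂ = 16.1 × (42.0/3.7)^0.163 = 16.1 × (11.3514)^0.163
    = 16.1 × 1.4858 = 23.9221 m/s

23.9 m/s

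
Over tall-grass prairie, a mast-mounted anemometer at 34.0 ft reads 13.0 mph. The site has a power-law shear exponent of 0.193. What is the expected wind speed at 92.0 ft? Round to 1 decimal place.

15.8 mph

Power-law profile: V₂ = V₁ · (z₂/z₁)^α
V₂ = 13.0 × (92.0/34.0)^0.193 = 13.0 × (2.7059)^0.193
    = 13.0 × 1.2118 = 15.7536 mph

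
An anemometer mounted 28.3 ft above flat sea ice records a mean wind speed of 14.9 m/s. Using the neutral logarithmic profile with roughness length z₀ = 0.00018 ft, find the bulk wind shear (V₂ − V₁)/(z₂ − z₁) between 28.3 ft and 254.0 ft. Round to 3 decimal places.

0.012 m/s/ft

Log law: V₂ = V₁ · ln(z₂/z₀)/ln(z₁/z₀) = 14.9 × 14.1599/11.9654 = 17.6327 m/s
ΔV/Δz = (17.6327 − 14.9)/(254.0 − 28.3) = 2.7327/225.7000 = 0.01211 m/s/ft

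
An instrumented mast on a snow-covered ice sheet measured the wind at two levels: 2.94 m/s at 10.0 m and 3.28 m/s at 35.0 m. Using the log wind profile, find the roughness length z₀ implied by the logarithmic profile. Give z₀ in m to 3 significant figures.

z₀ ≈ 0.000197 m

Log law: V(z) ∝ ln(z/z₀). With r = V₁/V₂ = 2.94/3.28 = 0.89634,
r · ln(z₂/z₀) = ln(z₁/z₀) ⇒ ln z₀ = (ln z₁ − r·ln z₂)/(1 − r)
ln z₀ = (2.30259 − 0.89634×3.55535) / 0.10366 = -8.5301
z₀ = exp(-8.5301) = 0.0001974 m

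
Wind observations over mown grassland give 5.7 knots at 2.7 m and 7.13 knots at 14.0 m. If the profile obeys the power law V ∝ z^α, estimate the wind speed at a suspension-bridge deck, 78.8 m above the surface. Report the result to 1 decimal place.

9.0 knots

First find α: α = ln(V₂/V₁)/ln(z₂/z₁) = ln(7.13/5.7)/ln(14.0/2.7) = 0.22385/1.64581 = 0.1360
Extrapolate from 14.0 m to 78.8 m: V₃ = 7.13 × (78.8/14.0)^0.1360 = 7.13 × 1.2649 = 9.0188 knots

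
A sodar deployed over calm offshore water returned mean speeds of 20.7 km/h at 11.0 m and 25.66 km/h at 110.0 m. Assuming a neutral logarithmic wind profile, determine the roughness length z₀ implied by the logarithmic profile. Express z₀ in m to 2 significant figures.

z₀ ≈ 0.00074 m

Log law: V(z) ∝ ln(z/z₀). With r = V₁/V₂ = 20.7/25.66 = 0.80670,
r · ln(z₂/z₀) = ln(z₁/z₀) ⇒ ln z₀ = (ln z₁ − r·ln z₂)/(1 − r)
ln z₀ = (2.39790 − 0.80670×4.70048) / 0.19330 = -7.2117
z₀ = exp(-7.2117) = 0.0007379 m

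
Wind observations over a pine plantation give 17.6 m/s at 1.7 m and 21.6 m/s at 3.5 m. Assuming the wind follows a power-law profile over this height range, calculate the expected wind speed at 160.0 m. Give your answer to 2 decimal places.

First find α: α = ln(V₂/V₁)/ln(z₂/z₁) = ln(21.6/17.6)/ln(3.5/1.7) = 0.20479/0.72213 = 0.2836
Extrapolate from 3.5 m to 160.0 m: V₃ = 21.6 × (160.0/3.5)^0.2836 = 21.6 × 2.9565 = 63.8613 m/s

63.86 m/s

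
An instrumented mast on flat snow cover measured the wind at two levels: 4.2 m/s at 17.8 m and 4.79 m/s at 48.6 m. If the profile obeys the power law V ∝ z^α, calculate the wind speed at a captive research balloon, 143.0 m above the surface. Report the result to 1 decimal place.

First find α: α = ln(V₂/V₁)/ln(z₂/z₁) = ln(4.79/4.2)/ln(48.6/17.8) = 0.13145/1.00443 = 0.1309
Extrapolate from 48.6 m to 143.0 m: V₃ = 4.79 × (143.0/48.6)^0.1309 = 4.79 × 1.1517 = 5.5166 m/s

5.5 m/s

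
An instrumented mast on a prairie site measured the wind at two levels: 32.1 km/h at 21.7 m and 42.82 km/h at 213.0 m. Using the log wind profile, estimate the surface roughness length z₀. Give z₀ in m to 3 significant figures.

z₀ ≈ 0.0232 m

Log law: V(z) ∝ ln(z/z₀). With r = V₁/V₂ = 32.1/42.82 = 0.74965,
r · ln(z₂/z₀) = ln(z₁/z₀) ⇒ ln z₀ = (ln z₁ − r·ln z₂)/(1 − r)
ln z₀ = (3.07731 − 0.74965×5.36129) / 0.25035 = -3.7618
z₀ = exp(-3.7618) = 0.02324 m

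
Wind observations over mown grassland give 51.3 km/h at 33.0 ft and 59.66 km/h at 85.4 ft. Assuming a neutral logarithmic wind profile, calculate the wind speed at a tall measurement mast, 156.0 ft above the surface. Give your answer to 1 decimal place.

Log law: V ∝ ln(z/z₀). From the pair, with r = V₁/V₂ = 0.85987,
ln z₀ = (ln z₁ − r·ln z₂)/(1 − r) = (3.4965 − 0.85987×4.4473)/0.14013 = -2.3382 → z₀ = 0.09650 ft
V₃ = V₁ · ln(z₃/z₀)/ln(z₁/z₀) = 51.3 × 7.3880/5.8347 = 64.9574 km/h

65.0 km/h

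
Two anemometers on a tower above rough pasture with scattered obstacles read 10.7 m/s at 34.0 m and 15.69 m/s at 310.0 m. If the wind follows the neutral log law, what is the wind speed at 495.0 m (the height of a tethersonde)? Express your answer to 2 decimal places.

16.75 m/s

Log law: V ∝ ln(z/z₀). From the pair, with r = V₁/V₂ = 0.68196,
ln z₀ = (ln z₁ − r·ln z₂)/(1 − r) = (3.5264 − 0.68196×5.7366)/0.31804 = -1.2130 → z₀ = 0.2973 m
V₃ = V₁ · ln(z₃/z₀)/ln(z₁/z₀) = 10.7 × 7.4175/4.7393 = 16.7466 m/s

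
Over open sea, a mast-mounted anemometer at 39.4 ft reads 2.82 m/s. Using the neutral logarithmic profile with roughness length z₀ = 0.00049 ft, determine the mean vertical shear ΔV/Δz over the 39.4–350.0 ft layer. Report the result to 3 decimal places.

Log law: V₂ = V₁ · ln(z₂/z₀)/ln(z₁/z₀) = 2.82 × 13.4790/11.2949 = 3.3653 m/s
ΔV/Δz = (3.3653 − 2.82)/(350.0 − 39.4) = 0.5453/310.6000 = 0.00176 m/s/ft

0.002 m/s/ft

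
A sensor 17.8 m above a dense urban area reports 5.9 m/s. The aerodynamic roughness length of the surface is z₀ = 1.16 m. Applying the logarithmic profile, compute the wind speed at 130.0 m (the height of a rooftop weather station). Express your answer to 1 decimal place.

10.2 m/s

Log law: V(z) ∝ ln(z/z₀), so V₂/V₁ = ln(z₂/z₀) / ln(z₁/z₀).
ln(130.0/1.16) = 4.7191, ln(17.8/1.16) = 2.7308
V₂ = 5.9 × 4.7191/2.7308 = 5.9 × 1.7281 = 10.1959 m/s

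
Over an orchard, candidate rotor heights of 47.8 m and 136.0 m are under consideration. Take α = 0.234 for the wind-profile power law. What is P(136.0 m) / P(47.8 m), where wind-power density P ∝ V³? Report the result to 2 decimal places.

2.08

Speed ratio: V_B/V_A = (z_B/z_A)^α = (136.0/47.8)^0.234 = (2.8452)^0.234 = 1.27721
Power-density ratio: P_B/P_A = (V_B/V_A)³ = (1.27721)³ = 2.08346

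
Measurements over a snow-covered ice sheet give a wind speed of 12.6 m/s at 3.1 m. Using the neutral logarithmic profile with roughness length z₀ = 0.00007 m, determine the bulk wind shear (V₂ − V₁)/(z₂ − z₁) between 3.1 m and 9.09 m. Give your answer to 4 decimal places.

0.2115 m/s/m

Log law: V₂ = V₁ · ln(z₂/z₀)/ln(z₁/z₀) = 12.6 × 11.7742/10.6984 = 13.8670 m/s
ΔV/Δz = (13.8670 − 12.6)/(9.09 − 3.1) = 1.2670/5.9900 = 0.21152 m/s/m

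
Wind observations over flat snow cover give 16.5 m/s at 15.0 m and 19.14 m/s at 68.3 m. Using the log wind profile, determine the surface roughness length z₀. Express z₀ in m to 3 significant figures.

z₀ ≈ 0.00115 m

Log law: V(z) ∝ ln(z/z₀). With r = V₁/V₂ = 16.5/19.14 = 0.86207,
r · ln(z₂/z₀) = ln(z₁/z₀) ⇒ ln z₀ = (ln z₁ − r·ln z₂)/(1 − r)
ln z₀ = (2.70805 − 0.86207×4.22391) / 0.13793 = -6.7661
z₀ = exp(-6.7661) = 0.001152 m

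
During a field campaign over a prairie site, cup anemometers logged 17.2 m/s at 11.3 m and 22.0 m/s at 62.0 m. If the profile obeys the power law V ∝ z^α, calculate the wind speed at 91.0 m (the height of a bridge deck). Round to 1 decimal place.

First find α: α = ln(V₂/V₁)/ln(z₂/z₁) = ln(22.0/17.2)/ln(62.0/11.3) = 0.24613/1.70233 = 0.1446
Extrapolate from 62.0 m to 91.0 m: V₃ = 22.0 × (91.0/62.0)^0.1446 = 22.0 × 1.0570 = 23.2551 m/s

23.3 m/s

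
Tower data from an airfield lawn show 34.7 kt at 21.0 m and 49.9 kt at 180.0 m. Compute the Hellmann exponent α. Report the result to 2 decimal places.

Power law: V₂/V₁ = (z₂/z₁)^α ⇒ α = ln(V₂/V₁) / ln(z₂/z₁)
α = ln(49.9/34.7) / ln(180.0/21.0) = ln(1.4380) / ln(8.5714)
  = 0.36328 / 2.14843 = 0.16909

α ≈ 0.17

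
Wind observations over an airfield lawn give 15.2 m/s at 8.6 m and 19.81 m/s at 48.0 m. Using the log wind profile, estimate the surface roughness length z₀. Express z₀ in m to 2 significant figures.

z₀ ≈ 0.030 m

Log law: V(z) ∝ ln(z/z₀). With r = V₁/V₂ = 15.2/19.81 = 0.76729,
r · ln(z₂/z₀) = ln(z₁/z₀) ⇒ ln z₀ = (ln z₁ − r·ln z₂)/(1 − r)
ln z₀ = (2.15176 − 0.76729×3.87120) / 0.23271 = -3.5175
z₀ = exp(-3.5175) = 0.02967 m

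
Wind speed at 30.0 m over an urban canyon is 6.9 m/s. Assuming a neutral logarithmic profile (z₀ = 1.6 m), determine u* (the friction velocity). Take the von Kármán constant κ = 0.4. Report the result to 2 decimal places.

Log law: V(z) = (u*/κ) · ln(z/z₀) ⇒ u* = κ · V / ln(z/z₀)
u* = 0.4 × 6.9 / ln(30.0/1.6) = 0.4 × 6.9 / 2.9312
   = 2.7600 / 2.9312 = 0.9416 m/s

u* ≈ 0.94 m/s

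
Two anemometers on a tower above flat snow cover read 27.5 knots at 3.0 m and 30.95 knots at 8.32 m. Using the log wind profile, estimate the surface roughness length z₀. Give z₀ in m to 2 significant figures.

z₀ ≈ 0.00088 m

Log law: V(z) ∝ ln(z/z₀). With r = V₁/V₂ = 27.5/30.95 = 0.88853,
r · ln(z₂/z₀) = ln(z₁/z₀) ⇒ ln z₀ = (ln z₁ − r·ln z₂)/(1 − r)
ln z₀ = (1.09861 − 0.88853×2.11866) / 0.11147 = -7.0322
z₀ = exp(-7.0322) = 0.0008830 m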